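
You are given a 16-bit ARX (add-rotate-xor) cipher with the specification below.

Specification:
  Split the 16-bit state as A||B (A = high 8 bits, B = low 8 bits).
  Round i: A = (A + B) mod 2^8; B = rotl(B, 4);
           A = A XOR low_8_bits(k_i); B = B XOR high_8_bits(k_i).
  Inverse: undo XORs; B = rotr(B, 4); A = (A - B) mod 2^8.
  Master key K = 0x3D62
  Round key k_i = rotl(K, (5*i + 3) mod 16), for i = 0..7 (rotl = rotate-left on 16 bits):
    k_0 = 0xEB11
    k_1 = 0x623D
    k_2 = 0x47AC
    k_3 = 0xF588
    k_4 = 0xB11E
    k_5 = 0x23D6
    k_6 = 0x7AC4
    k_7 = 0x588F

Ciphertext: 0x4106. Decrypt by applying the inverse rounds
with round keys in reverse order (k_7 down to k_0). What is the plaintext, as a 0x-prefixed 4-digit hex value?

s_0 = ciphertext = 0x4106
s_1 = InvRound(s_0, k_7) = 0xE9E5
s_2 = InvRound(s_1, k_6) = 0x34F9
s_3 = InvRound(s_2, k_5) = 0x35AD
s_4 = InvRound(s_3, k_4) = 0x6AC1
s_5 = InvRound(s_4, k_3) = 0x9F43
s_6 = InvRound(s_5, k_2) = 0xF340
s_7 = InvRound(s_6, k_1) = 0xAC22
s_8 = InvRound(s_7, k_0) = 0x219C

0x219C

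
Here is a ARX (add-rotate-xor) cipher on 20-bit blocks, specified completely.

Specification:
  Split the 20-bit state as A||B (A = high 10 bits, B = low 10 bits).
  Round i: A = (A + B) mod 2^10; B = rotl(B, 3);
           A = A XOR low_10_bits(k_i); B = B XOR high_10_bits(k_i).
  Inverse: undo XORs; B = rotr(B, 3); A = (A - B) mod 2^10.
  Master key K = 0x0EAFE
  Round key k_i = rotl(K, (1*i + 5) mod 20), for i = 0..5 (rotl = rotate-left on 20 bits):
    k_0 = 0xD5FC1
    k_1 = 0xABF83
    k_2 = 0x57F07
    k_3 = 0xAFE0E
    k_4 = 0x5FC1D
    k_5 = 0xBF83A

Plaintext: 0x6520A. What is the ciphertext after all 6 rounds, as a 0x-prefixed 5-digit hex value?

s_0 = plaintext = 0x6520A
s_1 = Round(s_0, k_0) = 0x17F03
s_2 = Round(s_1, k_1) = 0x386B1
s_3 = Round(s_2, k_2) = 0x254D2
s_4 = Round(s_3, k_3) = 0xDA42E
s_5 = Round(s_4, k_4) = 0xE280F
s_6 = Round(s_5, k_5) = 0xE8E86

0xE8E86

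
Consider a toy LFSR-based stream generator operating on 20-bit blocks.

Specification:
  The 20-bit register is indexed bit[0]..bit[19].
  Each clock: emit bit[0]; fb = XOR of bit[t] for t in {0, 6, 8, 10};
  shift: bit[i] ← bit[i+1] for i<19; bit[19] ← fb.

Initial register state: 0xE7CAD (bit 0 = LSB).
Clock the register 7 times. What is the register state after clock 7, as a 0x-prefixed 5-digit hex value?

0x79CF9

reg_0 = 0xE7CAD
clock 1: out=1, reg = 0x73E56
clock 2: out=0, reg = 0x39F2B
clock 3: out=1, reg = 0x9CF95
clock 4: out=1, reg = 0xCE7CA
clock 5: out=0, reg = 0xE73E5
clock 6: out=1, reg = 0xF39F2
clock 7: out=0, reg = 0x79CF9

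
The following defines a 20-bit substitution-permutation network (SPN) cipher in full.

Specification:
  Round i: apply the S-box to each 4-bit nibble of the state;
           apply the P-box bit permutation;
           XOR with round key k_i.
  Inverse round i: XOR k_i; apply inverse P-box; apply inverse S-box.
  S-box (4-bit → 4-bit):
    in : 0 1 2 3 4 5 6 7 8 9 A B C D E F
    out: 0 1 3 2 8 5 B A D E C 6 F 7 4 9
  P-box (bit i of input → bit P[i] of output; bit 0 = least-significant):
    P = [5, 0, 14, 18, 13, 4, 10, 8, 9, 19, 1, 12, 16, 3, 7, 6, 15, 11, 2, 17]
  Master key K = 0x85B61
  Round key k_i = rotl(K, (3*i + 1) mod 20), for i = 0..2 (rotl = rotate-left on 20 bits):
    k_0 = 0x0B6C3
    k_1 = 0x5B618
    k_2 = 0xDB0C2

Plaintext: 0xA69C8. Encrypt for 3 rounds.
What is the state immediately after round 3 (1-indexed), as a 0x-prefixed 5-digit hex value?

0x5B6AE

s_0 = plaintext = 0xA69C8
s_1 = Round(s_0, k_0) = 0xFC3BD
s_2 = Round(s_1, k_1) = 0xE72E1
s_3 = Round(s_2, k_2) = 0x5B6AE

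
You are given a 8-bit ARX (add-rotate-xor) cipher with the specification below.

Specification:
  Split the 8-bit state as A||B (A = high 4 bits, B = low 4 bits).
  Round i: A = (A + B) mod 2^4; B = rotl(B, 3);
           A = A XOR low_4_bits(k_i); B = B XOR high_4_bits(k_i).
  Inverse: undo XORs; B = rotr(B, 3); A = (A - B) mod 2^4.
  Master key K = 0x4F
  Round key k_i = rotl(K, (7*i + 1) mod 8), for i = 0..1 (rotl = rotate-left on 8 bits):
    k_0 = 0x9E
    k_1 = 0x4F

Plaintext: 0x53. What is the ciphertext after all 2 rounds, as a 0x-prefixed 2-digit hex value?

s_0 = plaintext = 0x53
s_1 = Round(s_0, k_0) = 0x60
s_2 = Round(s_1, k_1) = 0x94

0x94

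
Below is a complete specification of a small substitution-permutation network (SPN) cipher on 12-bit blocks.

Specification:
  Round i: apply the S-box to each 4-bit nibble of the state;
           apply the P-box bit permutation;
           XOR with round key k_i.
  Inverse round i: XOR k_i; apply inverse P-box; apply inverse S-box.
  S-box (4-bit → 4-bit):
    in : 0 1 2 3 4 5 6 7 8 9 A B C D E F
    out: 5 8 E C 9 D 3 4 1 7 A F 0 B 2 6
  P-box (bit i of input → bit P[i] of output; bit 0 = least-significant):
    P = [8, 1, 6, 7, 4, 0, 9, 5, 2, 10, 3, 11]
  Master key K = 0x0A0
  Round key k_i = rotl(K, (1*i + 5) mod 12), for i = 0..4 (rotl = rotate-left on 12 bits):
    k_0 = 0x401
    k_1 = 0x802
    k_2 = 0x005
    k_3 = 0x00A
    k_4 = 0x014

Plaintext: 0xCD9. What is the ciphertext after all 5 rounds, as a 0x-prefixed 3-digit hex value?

0xB0D

s_0 = plaintext = 0xCD9
s_1 = Round(s_0, k_0) = 0x572
s_2 = Round(s_1, k_1) = 0x2CC
s_3 = Round(s_2, k_2) = 0xC0D
s_4 = Round(s_3, k_3) = 0x398
s_5 = Round(s_4, k_4) = 0xB0D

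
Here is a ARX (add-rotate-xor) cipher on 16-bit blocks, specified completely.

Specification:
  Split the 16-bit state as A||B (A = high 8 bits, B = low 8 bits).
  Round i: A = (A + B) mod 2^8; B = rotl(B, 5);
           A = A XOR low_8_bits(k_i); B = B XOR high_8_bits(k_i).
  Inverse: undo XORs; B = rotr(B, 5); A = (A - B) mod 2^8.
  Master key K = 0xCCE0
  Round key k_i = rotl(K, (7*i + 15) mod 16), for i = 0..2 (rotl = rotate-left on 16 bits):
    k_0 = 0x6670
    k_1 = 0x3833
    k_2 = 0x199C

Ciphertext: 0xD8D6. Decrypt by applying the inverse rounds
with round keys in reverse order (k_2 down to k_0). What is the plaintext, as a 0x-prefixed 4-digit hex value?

0x11A2

s_0 = ciphertext = 0xD8D6
s_1 = InvRound(s_0, k_2) = 0xC67E
s_2 = InvRound(s_1, k_1) = 0xC332
s_3 = InvRound(s_2, k_0) = 0x11A2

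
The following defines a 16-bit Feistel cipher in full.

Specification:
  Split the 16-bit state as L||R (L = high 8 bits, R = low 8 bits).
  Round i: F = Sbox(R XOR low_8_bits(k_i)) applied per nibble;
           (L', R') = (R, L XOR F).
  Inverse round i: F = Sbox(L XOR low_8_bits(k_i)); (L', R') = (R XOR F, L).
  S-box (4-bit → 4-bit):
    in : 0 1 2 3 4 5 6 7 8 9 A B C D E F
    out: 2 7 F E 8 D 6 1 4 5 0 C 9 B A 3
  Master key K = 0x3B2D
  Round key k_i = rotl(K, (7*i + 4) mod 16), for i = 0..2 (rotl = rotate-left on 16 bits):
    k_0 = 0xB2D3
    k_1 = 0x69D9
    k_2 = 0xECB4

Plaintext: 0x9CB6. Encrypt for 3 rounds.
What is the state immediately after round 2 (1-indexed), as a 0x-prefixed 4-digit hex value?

0xF142

s_0 = plaintext = 0x9CB6
s_1 = Round(s_0, k_0) = 0xB6F1
s_2 = Round(s_1, k_1) = 0xF142
s_3 = Round(s_2, k_2) = 0x42C7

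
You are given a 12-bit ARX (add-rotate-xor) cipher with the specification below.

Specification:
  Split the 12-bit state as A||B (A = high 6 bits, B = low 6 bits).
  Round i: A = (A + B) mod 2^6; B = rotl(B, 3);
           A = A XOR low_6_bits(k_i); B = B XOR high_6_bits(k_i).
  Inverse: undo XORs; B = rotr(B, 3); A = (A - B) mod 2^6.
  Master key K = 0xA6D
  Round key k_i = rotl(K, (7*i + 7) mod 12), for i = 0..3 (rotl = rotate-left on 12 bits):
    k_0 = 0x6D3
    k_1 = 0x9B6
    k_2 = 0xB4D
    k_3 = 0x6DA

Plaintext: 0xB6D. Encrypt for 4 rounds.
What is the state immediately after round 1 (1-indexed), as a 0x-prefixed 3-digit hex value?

s_0 = plaintext = 0xB6D
s_1 = Round(s_0, k_0) = 0x276
s_2 = Round(s_1, k_1) = 0x250
s_3 = Round(s_2, k_2) = 0x52F
s_4 = Round(s_3, k_3) = 0x666

0x276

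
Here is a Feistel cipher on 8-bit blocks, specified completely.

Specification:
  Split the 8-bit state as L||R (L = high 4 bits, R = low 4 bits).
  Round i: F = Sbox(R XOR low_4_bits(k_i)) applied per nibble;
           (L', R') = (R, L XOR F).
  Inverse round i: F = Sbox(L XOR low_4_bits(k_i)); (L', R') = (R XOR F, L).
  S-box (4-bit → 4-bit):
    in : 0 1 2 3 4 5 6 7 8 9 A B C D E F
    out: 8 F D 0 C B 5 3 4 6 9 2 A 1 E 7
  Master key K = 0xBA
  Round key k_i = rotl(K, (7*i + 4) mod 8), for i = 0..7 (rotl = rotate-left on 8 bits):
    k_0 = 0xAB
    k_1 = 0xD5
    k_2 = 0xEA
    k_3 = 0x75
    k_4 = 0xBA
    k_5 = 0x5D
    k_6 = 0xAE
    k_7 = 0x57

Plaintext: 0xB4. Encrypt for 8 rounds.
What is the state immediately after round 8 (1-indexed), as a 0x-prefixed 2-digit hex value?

s_0 = plaintext = 0xB4
s_1 = Round(s_0, k_0) = 0x4C
s_2 = Round(s_1, k_1) = 0xC2
s_3 = Round(s_2, k_2) = 0x28
s_4 = Round(s_3, k_3) = 0x83
s_5 = Round(s_4, k_4) = 0x3E
s_6 = Round(s_5, k_5) = 0xE3
s_7 = Round(s_6, k_6) = 0x3F
s_8 = Round(s_7, k_7) = 0xF7

0xF7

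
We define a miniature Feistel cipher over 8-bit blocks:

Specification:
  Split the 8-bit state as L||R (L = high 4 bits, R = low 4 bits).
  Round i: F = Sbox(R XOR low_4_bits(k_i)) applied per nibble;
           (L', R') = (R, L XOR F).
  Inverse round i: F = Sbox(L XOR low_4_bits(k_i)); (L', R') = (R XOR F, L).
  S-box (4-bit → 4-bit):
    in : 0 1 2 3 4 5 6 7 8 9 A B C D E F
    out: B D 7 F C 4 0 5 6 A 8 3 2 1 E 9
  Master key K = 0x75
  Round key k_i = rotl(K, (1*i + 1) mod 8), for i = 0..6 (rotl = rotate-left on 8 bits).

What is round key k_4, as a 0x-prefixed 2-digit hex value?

0xAE

K = 0x75
k_0 = rotl(K, (1*0+1) mod 8) = rotl(K, 1) = 0xEA
k_1 = rotl(K, (1*1+1) mod 8) = rotl(K, 2) = 0xD5
k_2 = rotl(K, (1*2+1) mod 8) = rotl(K, 3) = 0xAB
k_3 = rotl(K, (1*3+1) mod 8) = rotl(K, 4) = 0x57
k_4 = rotl(K, (1*4+1) mod 8) = rotl(K, 5) = 0xAE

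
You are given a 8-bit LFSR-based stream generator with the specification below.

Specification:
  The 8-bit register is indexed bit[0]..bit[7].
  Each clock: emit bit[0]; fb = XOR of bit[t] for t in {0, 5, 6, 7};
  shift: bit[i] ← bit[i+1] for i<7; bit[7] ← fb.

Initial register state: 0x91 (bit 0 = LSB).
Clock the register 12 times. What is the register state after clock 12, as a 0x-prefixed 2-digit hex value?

0xE1

reg_0 = 0x91
clock 1: out=1, reg = 0x48
clock 2: out=0, reg = 0xA4
clock 3: out=0, reg = 0x52
clock 4: out=0, reg = 0xA9
clock 5: out=1, reg = 0xD4
clock 6: out=0, reg = 0x6A
clock 7: out=0, reg = 0x35
clock 8: out=1, reg = 0x1A
clock 9: out=0, reg = 0x0D
clock 10: out=1, reg = 0x86
clock 11: out=0, reg = 0xC3
clock 12: out=1, reg = 0xE1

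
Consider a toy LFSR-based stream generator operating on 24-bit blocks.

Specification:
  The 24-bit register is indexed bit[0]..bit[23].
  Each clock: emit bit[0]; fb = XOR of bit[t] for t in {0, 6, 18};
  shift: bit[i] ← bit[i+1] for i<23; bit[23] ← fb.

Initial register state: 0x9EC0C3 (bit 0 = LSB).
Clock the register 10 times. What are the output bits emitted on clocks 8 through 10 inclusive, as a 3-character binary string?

100

reg_0 = 0x9EC0C3
clock 1: out=1, reg = 0xCF6061
clock 2: out=1, reg = 0xE7B030
clock 3: out=0, reg = 0xF3D818
clock 4: out=0, reg = 0x79EC0C
clock 5: out=0, reg = 0x3CF606
clock 6: out=0, reg = 0x9E7B03
clock 7: out=1, reg = 0x4F3D81
clock 8: out=1, reg = 0x279EC0
clock 9: out=0, reg = 0x13CF60
clock 10: out=0, reg = 0x89E7B0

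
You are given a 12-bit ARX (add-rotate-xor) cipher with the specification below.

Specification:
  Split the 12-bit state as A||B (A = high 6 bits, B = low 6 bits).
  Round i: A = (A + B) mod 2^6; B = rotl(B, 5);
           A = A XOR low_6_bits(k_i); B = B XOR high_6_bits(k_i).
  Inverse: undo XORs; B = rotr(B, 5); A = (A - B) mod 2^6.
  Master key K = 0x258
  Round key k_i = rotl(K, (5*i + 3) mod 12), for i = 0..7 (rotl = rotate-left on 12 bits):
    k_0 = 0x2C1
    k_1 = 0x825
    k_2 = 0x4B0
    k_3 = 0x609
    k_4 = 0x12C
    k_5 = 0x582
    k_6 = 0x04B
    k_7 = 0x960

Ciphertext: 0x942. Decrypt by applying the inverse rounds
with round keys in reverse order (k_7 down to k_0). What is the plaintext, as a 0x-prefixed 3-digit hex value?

0xC48

s_0 = ciphertext = 0x942
s_1 = InvRound(s_0, k_7) = 0xD8F
s_2 = InvRound(s_1, k_6) = 0x85C
s_3 = InvRound(s_2, k_5) = 0x3D4
s_4 = InvRound(s_3, k_4) = 0x0E0
s_5 = InvRound(s_4, k_3) = 0x671
s_6 = InvRound(s_5, k_2) = 0x887
s_7 = InvRound(s_6, k_1) = 0xE0F
s_8 = InvRound(s_7, k_0) = 0xC48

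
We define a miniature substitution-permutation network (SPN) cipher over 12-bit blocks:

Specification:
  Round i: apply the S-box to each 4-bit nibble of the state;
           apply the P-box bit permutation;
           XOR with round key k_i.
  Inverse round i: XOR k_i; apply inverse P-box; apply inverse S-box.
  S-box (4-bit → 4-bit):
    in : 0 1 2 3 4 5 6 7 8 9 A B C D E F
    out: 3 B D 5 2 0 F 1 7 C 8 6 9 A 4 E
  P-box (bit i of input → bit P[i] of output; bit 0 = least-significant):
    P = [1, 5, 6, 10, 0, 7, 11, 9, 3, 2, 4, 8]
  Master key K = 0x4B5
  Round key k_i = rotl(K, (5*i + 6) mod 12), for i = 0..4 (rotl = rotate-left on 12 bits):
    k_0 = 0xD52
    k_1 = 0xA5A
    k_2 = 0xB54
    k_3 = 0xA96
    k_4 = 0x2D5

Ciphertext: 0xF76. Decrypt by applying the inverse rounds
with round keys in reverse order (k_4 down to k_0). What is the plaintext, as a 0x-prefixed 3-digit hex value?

s_0 = ciphertext = 0xF76
s_1 = InvRound(s_0, k_4) = 0xA81
s_2 = InvRound(s_1, k_3) = 0xB77
s_3 = InvRound(s_2, k_2) = 0x570
s_4 = InvRound(s_3, k_1) = 0xC91
s_5 = InvRound(s_4, k_0) = 0xA03

0xA03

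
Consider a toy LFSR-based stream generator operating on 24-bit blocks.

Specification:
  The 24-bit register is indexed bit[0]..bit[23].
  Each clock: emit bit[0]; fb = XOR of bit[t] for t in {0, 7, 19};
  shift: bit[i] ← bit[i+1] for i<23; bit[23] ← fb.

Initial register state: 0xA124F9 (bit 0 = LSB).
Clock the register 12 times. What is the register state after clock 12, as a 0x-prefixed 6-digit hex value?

0x224A12

reg_0 = 0xA124F9
clock 1: out=1, reg = 0x50927C
clock 2: out=0, reg = 0x28493E
clock 3: out=0, reg = 0x94249F
clock 4: out=1, reg = 0x4A124F
clock 5: out=1, reg = 0x250927
clock 6: out=1, reg = 0x928493
clock 7: out=1, reg = 0x494249
clock 8: out=1, reg = 0x24A124
clock 9: out=0, reg = 0x125092
clock 10: out=0, reg = 0x892849
clock 11: out=1, reg = 0x449424
clock 12: out=0, reg = 0x224A12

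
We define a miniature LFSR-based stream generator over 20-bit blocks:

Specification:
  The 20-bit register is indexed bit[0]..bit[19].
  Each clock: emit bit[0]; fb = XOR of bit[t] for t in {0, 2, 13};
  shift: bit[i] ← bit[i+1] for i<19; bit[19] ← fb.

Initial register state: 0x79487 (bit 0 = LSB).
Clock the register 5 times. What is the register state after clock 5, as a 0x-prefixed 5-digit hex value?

reg_0 = 0x79487
clock 1: out=1, reg = 0x3CA43
clock 2: out=1, reg = 0x9E521
clock 3: out=1, reg = 0x4F290
clock 4: out=0, reg = 0xA7948
clock 5: out=0, reg = 0xD3CA4

0xD3CA4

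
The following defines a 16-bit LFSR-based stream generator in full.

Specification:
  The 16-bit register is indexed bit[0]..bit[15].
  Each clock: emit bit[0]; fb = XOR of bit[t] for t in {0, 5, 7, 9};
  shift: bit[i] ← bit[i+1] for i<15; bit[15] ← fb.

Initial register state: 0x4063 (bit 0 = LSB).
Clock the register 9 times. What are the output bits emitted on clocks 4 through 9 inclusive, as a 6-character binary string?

001100

reg_0 = 0x4063
clock 1: out=1, reg = 0x2031
clock 2: out=1, reg = 0x1018
clock 3: out=0, reg = 0x080C
clock 4: out=0, reg = 0x0406
clock 5: out=0, reg = 0x0203
clock 6: out=1, reg = 0x0101
clock 7: out=1, reg = 0x8080
clock 8: out=0, reg = 0xC040
clock 9: out=0, reg = 0x6020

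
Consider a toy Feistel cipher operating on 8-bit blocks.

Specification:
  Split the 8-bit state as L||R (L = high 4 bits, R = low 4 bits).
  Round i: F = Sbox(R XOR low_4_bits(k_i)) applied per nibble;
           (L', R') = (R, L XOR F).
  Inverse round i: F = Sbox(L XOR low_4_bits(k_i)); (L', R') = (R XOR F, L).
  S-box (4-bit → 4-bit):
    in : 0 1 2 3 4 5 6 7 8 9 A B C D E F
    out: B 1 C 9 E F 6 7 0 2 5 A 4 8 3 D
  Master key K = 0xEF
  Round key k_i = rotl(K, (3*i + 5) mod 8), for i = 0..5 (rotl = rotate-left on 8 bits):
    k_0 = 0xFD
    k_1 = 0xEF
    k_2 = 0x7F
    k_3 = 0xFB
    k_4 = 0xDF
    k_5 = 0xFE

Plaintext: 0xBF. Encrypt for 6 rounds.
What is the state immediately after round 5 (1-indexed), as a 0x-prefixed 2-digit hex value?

s_0 = plaintext = 0xBF
s_1 = Round(s_0, k_0) = 0xF7
s_2 = Round(s_1, k_1) = 0x7F
s_3 = Round(s_2, k_2) = 0xFC
s_4 = Round(s_3, k_3) = 0xC8
s_5 = Round(s_4, k_4) = 0x8B
s_6 = Round(s_5, k_5) = 0xB7

0x8B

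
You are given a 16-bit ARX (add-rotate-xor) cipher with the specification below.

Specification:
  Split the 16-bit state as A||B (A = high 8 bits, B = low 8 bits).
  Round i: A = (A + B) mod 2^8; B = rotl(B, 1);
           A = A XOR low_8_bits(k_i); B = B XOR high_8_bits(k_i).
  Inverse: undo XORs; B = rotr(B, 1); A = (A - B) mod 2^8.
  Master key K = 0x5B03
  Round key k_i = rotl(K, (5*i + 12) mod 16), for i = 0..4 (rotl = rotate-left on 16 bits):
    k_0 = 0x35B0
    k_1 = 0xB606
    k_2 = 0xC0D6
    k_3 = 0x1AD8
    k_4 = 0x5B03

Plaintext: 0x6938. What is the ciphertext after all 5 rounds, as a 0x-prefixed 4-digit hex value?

0x368D

s_0 = plaintext = 0x6938
s_1 = Round(s_0, k_0) = 0x1145
s_2 = Round(s_1, k_1) = 0x503C
s_3 = Round(s_2, k_2) = 0x5AB8
s_4 = Round(s_3, k_3) = 0xCA6B
s_5 = Round(s_4, k_4) = 0x368D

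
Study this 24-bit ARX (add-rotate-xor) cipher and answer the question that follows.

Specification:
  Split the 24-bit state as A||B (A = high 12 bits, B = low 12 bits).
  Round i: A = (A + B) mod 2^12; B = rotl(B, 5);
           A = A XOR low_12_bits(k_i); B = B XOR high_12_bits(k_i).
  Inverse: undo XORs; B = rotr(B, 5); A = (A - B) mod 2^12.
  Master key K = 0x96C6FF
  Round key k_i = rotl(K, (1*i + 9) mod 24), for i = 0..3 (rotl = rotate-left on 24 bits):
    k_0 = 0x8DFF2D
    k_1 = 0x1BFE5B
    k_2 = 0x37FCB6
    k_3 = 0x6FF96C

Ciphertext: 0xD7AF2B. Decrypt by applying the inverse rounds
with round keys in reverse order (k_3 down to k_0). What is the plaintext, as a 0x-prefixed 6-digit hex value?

0xE72A1C

s_0 = ciphertext = 0xD7AF2B
s_1 = InvRound(s_0, k_3) = 0x9C8A4E
s_2 = InvRound(s_1, k_2) = 0xCB58C9
s_3 = InvRound(s_2, k_1) = 0x7A3B4B
s_4 = InvRound(s_3, k_0) = 0xE72A1C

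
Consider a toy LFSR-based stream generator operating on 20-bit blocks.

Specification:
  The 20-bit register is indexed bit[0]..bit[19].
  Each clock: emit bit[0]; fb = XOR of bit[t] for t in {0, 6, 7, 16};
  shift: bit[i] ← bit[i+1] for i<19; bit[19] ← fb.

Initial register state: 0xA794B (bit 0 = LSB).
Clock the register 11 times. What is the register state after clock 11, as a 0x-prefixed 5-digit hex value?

0xE6D4F

reg_0 = 0xA794B
clock 1: out=1, reg = 0x53CA5
clock 2: out=1, reg = 0xA9E52
clock 3: out=0, reg = 0xD4F29
clock 4: out=1, reg = 0x6A794
clock 5: out=0, reg = 0xB53CA
clock 6: out=0, reg = 0xDA9E5
clock 7: out=1, reg = 0x6D4F2
clock 8: out=0, reg = 0x36A79
clock 9: out=1, reg = 0x9B53C
clock 10: out=0, reg = 0xCDA9E
clock 11: out=0, reg = 0xE6D4F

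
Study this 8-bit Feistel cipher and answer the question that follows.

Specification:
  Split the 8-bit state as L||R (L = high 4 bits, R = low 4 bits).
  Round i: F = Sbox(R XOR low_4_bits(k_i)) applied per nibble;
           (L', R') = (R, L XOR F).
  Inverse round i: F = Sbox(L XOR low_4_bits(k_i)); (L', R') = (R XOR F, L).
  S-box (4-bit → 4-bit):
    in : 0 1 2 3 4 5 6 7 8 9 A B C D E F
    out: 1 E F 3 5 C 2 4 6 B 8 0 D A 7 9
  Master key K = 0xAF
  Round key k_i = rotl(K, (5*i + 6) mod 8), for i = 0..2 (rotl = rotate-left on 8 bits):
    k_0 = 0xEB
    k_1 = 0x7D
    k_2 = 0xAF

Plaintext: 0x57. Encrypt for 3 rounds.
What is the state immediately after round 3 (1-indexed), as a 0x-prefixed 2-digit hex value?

s_0 = plaintext = 0x57
s_1 = Round(s_0, k_0) = 0x78
s_2 = Round(s_1, k_1) = 0x8B
s_3 = Round(s_2, k_2) = 0xBD

0xBD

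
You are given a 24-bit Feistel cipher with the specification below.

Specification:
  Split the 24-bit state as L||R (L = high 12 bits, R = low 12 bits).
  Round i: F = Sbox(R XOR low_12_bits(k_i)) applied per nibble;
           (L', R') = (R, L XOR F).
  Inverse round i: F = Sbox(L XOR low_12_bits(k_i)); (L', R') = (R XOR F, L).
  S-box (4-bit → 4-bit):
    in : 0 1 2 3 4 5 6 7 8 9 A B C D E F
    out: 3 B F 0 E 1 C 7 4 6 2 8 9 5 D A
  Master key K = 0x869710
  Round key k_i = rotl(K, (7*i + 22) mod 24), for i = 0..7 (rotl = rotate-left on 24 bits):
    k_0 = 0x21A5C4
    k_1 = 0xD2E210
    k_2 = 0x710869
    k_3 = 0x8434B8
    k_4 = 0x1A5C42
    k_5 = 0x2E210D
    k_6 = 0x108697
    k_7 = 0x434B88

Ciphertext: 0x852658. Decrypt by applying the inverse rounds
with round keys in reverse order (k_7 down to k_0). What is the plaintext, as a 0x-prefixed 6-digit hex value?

s_0 = ciphertext = 0x852658
s_1 = InvRound(s_0, k_7) = 0x60A852
s_2 = InvRound(s_1, k_6) = 0xB3760A
s_3 = InvRound(s_2, k_5) = 0x408B37
s_4 = InvRound(s_3, k_4) = 0xFD5408
s_5 = InvRound(s_4, k_3) = 0xCCDFD5
s_6 = InvRound(s_5, k_2) = 0x1FBCCD
s_7 = InvRound(s_6, k_1) = 0xC151FB
s_8 = InvRound(s_7, k_0) = 0x7A0C15

0x7A0C15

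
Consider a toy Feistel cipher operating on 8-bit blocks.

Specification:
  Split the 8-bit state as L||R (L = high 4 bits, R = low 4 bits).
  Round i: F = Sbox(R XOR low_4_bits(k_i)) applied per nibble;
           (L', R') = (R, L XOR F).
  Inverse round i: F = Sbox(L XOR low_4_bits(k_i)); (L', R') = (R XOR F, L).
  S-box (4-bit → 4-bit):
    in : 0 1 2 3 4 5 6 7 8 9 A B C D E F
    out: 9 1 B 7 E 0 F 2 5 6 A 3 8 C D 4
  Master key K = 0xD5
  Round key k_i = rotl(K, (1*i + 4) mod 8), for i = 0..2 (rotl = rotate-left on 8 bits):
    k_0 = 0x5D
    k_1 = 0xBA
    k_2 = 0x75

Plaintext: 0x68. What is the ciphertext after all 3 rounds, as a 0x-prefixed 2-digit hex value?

0x06

s_0 = plaintext = 0x68
s_1 = Round(s_0, k_0) = 0x86
s_2 = Round(s_1, k_1) = 0x60
s_3 = Round(s_2, k_2) = 0x06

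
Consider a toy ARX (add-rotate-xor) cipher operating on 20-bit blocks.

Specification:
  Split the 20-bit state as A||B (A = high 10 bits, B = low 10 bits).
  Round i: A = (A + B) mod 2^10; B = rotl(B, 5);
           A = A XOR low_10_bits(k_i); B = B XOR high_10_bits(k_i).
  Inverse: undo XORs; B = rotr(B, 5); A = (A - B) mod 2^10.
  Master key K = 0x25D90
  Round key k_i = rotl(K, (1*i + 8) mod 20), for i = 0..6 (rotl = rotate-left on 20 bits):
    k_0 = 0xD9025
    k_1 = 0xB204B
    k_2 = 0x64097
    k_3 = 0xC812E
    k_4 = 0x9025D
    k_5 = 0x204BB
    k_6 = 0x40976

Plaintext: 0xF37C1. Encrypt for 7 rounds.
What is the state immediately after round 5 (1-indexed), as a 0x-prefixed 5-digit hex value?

s_0 = plaintext = 0xF37C1
s_1 = Round(s_0, k_0) = 0xEAF5A
s_2 = Round(s_1, k_1) = 0xD3992
s_3 = Round(s_2, k_2) = 0x1DFDC
s_4 = Round(s_3, k_3) = 0x5F4BE
s_5 = Round(s_4, k_4) = 0x19985
s_6 = Round(s_5, k_5) = 0x5402D
s_7 = Round(s_6, k_6) = 0x02CA3

0x19985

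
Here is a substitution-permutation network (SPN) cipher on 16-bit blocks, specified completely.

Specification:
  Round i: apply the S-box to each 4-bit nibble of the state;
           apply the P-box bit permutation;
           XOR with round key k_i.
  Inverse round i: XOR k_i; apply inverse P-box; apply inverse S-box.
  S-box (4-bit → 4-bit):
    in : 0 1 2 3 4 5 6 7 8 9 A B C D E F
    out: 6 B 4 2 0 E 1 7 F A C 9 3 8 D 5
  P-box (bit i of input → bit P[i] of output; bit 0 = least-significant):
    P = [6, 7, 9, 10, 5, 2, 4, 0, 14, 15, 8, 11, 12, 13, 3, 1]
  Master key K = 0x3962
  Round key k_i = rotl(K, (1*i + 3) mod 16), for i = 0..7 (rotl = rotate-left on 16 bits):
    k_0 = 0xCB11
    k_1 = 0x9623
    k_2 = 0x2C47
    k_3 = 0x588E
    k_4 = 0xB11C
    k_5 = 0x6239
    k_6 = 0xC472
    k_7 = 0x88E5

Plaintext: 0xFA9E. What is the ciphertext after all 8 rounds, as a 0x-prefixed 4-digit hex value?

s_0 = plaintext = 0xFA9E
s_1 = Round(s_0, k_0) = 0xD45C
s_2 = Round(s_1, k_1) = 0x96F4
s_3 = Round(s_2, k_2) = 0x4C75
s_4 = Round(s_3, k_3) = 0x9E3A
s_5 = Round(s_4, k_4) = 0xDE1A
s_6 = Round(s_5, k_5) = 0x2D1E
s_7 = Round(s_6, k_6) = 0xCA1F
s_8 = Round(s_7, k_7) = 0xB380

0xB380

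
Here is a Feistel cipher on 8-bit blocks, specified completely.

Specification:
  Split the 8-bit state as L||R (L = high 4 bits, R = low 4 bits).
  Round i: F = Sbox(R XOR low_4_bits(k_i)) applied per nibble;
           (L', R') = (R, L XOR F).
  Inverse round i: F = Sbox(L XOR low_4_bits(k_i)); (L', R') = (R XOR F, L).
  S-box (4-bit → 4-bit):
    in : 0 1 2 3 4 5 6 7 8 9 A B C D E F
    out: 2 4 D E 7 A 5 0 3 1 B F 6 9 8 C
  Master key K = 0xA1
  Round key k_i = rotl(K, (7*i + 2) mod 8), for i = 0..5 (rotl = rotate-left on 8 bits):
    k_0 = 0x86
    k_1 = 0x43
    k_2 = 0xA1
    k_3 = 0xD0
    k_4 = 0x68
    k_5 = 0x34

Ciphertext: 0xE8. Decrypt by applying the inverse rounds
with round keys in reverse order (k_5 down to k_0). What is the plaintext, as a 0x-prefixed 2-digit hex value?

s_0 = ciphertext = 0xE8
s_1 = InvRound(s_0, k_5) = 0x3E
s_2 = InvRound(s_1, k_4) = 0x13
s_3 = InvRound(s_2, k_3) = 0x71
s_4 = InvRound(s_3, k_2) = 0x47
s_5 = InvRound(s_4, k_1) = 0x74
s_6 = InvRound(s_5, k_0) = 0x07

0x07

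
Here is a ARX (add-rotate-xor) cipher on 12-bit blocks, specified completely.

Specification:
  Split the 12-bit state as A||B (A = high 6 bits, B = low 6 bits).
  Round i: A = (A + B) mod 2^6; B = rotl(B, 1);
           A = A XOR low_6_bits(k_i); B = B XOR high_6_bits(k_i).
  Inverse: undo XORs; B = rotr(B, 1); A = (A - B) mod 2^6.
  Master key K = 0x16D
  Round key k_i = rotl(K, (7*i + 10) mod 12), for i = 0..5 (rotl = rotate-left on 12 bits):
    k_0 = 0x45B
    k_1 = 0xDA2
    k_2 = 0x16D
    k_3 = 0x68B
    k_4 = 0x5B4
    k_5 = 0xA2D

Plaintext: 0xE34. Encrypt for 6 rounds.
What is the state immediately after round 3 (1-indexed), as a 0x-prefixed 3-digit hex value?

0xE4B

s_0 = plaintext = 0xE34
s_1 = Round(s_0, k_0) = 0xDF8
s_2 = Round(s_1, k_1) = 0x347
s_3 = Round(s_2, k_2) = 0xE4B
s_4 = Round(s_3, k_3) = 0x3CC
s_5 = Round(s_4, k_4) = 0xBCE
s_6 = Round(s_5, k_5) = 0x434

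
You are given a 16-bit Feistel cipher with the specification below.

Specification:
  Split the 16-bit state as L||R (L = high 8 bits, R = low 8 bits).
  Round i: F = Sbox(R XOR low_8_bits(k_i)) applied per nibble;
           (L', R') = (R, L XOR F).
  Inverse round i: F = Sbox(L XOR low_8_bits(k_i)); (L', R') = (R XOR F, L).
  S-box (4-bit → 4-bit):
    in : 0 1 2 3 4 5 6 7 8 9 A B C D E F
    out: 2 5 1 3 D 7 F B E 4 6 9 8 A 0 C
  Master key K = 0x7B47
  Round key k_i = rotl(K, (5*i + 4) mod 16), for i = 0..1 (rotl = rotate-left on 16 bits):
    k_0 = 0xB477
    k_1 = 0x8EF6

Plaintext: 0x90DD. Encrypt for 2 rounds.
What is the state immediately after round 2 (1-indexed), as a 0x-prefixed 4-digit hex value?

s_0 = plaintext = 0x90DD
s_1 = Round(s_0, k_0) = 0xDDF6
s_2 = Round(s_1, k_1) = 0xF6FF

0xF6FF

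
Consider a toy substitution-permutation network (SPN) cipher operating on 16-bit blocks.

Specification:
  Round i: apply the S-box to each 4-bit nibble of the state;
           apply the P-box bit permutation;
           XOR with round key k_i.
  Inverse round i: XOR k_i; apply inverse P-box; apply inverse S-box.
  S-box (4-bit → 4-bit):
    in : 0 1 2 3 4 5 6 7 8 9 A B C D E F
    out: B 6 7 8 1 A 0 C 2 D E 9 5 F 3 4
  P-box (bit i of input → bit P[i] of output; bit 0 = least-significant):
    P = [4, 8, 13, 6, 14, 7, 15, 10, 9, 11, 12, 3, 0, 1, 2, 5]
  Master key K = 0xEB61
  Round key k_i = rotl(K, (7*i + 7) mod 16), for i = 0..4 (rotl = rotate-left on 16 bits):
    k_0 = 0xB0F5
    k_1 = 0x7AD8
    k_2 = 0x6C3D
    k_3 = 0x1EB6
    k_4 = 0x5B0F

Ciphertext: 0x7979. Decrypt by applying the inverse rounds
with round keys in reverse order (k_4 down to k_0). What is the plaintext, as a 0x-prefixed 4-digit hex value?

s_0 = ciphertext = 0x7979
s_1 = InvRound(s_0, k_4) = 0xA469
s_2 = InvRound(s_1, k_3) = 0x2D19
s_3 = InvRound(s_2, k_2) = 0x7648
s_4 = InvRound(s_3, k_1) = 0x6854
s_5 = InvRound(s_4, k_0) = 0xB126

0xB126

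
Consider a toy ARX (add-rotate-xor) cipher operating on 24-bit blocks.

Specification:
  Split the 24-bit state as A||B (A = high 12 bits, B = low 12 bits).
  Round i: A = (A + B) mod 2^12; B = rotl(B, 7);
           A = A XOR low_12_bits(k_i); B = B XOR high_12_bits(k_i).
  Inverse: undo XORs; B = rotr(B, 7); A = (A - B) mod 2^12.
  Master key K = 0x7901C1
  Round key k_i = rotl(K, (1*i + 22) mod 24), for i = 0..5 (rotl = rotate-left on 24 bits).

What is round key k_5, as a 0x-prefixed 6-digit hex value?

K = 0x7901C1
k_0 = rotl(K, (1*0+22) mod 24) = rotl(K, 22) = 0x5E4070
k_1 = rotl(K, (1*1+22) mod 24) = rotl(K, 23) = 0xBC80E0
k_2 = rotl(K, (1*2+22) mod 24) = rotl(K, 0) = 0x7901C1
k_3 = rotl(K, (1*3+22) mod 24) = rotl(K, 1) = 0xF20382
k_4 = rotl(K, (1*4+22) mod 24) = rotl(K, 2) = 0xE40705
k_5 = rotl(K, (1*5+22) mod 24) = rotl(K, 3) = 0xC80E0B

0xC80E0B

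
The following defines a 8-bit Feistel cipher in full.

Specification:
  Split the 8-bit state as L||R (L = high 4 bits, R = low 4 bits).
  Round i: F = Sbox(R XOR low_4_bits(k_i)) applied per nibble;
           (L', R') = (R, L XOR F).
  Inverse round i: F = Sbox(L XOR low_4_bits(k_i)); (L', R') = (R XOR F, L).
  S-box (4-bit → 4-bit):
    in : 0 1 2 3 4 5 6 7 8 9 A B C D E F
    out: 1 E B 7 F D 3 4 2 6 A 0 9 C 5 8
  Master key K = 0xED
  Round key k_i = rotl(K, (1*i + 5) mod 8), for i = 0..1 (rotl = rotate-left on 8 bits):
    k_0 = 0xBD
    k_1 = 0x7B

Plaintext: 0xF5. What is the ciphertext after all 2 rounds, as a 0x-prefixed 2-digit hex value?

0xD6

s_0 = plaintext = 0xF5
s_1 = Round(s_0, k_0) = 0x5D
s_2 = Round(s_1, k_1) = 0xD6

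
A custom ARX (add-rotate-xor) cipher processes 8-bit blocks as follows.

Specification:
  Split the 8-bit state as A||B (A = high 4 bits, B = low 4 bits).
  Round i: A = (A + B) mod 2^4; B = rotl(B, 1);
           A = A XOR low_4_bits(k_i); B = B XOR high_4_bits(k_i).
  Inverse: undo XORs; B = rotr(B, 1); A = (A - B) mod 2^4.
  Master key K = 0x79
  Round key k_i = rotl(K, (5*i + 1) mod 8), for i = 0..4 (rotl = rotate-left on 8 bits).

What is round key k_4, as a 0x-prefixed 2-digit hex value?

K = 0x79
k_0 = rotl(K, (5*0+1) mod 8) = rotl(K, 1) = 0xF2
k_1 = rotl(K, (5*1+1) mod 8) = rotl(K, 6) = 0x5E
k_2 = rotl(K, (5*2+1) mod 8) = rotl(K, 3) = 0xCB
k_3 = rotl(K, (5*3+1) mod 8) = rotl(K, 0) = 0x79
k_4 = rotl(K, (5*4+1) mod 8) = rotl(K, 5) = 0x2F

0x2F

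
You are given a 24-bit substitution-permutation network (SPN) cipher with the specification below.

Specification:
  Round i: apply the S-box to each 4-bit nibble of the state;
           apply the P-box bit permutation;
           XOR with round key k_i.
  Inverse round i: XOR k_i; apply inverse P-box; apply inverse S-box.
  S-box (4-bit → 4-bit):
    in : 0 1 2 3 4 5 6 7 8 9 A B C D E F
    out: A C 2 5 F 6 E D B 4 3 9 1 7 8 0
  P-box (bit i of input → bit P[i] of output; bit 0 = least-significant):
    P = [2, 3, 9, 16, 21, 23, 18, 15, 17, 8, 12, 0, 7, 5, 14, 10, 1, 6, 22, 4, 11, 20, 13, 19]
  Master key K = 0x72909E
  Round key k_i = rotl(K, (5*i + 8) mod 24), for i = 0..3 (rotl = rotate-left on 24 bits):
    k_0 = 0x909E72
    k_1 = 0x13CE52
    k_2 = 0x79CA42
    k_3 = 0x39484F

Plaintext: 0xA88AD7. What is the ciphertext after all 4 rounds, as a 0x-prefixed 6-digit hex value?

0xEAE47D

s_0 = plaintext = 0xA88AD7
s_1 = Round(s_0, k_0) = 0x279184
s_2 = Round(s_1, k_1) = 0xE21C4D
s_3 = Round(s_2, k_2) = 0xD70C0E
s_4 = Round(s_3, k_3) = 0xEAE47D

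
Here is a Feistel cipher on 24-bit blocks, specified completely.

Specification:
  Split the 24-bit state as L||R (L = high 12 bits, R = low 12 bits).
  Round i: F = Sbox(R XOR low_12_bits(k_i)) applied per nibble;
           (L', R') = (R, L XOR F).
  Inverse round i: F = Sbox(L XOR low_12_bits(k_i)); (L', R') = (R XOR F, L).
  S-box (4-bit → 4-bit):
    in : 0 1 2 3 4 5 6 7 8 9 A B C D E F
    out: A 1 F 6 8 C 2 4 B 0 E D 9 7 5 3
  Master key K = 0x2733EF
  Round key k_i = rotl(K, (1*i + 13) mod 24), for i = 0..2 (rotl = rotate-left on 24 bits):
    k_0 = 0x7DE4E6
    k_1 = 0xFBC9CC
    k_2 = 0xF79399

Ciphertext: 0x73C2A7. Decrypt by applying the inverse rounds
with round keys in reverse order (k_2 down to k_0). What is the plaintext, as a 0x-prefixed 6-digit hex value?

0x66E188

s_0 = ciphertext = 0x73C2A7
s_1 = InvRound(s_0, k_2) = 0xA4B73C
s_2 = InvRound(s_1, k_1) = 0x188A4B
s_3 = InvRound(s_2, k_0) = 0x66E188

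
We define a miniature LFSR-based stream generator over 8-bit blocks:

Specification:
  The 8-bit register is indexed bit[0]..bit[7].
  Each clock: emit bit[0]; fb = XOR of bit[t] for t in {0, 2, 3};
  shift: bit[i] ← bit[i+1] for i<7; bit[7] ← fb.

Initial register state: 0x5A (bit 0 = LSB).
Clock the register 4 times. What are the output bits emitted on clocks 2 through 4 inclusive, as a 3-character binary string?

101

reg_0 = 0x5A
clock 1: out=0, reg = 0xAD
clock 2: out=1, reg = 0xD6
clock 3: out=0, reg = 0xEB
clock 4: out=1, reg = 0x75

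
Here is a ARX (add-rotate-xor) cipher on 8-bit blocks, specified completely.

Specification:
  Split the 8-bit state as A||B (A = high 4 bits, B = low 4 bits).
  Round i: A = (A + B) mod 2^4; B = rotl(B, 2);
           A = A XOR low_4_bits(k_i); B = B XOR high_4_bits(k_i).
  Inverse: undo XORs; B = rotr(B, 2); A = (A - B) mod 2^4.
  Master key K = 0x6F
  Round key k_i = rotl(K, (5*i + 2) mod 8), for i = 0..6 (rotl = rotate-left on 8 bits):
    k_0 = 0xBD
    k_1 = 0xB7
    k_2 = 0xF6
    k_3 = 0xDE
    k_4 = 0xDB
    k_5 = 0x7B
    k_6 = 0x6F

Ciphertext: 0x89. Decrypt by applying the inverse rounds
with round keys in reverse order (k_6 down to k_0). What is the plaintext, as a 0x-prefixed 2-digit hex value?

0x58

s_0 = ciphertext = 0x89
s_1 = InvRound(s_0, k_6) = 0x8F
s_2 = InvRound(s_1, k_5) = 0x12
s_3 = InvRound(s_2, k_4) = 0xBF
s_4 = InvRound(s_3, k_3) = 0xD8
s_5 = InvRound(s_4, k_2) = 0xED
s_6 = InvRound(s_5, k_1) = 0x09
s_7 = InvRound(s_6, k_0) = 0x58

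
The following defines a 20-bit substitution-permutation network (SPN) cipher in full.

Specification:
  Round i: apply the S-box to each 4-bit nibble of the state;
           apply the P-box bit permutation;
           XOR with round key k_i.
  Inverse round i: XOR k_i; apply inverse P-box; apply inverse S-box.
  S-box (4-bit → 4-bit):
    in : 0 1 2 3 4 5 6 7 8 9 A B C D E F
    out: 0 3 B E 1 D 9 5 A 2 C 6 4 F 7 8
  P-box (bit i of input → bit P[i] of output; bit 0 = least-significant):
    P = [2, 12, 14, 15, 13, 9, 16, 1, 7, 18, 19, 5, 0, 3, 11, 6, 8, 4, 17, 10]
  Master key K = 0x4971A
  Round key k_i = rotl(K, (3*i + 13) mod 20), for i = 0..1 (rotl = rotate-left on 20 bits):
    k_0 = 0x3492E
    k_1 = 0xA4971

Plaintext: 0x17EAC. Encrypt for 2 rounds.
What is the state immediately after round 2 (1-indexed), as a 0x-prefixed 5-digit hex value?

0x99A65

s_0 = plaintext = 0x17EAC
s_1 = Round(s_0, k_0) = 0xE00BD
s_2 = Round(s_1, k_1) = 0x99A65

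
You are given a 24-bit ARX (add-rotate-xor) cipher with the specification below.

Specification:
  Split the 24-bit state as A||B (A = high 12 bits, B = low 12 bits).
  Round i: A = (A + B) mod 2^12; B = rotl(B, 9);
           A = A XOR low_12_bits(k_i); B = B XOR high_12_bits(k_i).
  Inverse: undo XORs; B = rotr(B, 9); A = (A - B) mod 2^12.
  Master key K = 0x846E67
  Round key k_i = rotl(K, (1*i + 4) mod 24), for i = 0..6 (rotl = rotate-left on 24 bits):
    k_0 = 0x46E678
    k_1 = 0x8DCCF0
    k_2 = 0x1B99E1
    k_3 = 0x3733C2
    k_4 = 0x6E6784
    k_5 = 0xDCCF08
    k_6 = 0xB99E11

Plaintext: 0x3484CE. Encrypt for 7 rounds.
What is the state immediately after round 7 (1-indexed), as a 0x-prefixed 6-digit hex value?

s_0 = plaintext = 0x3484CE
s_1 = Round(s_0, k_0) = 0xE6E8F7
s_2 = Round(s_1, k_1) = 0xB957C2
s_3 = Round(s_2, k_2) = 0xAB6541
s_4 = Round(s_3, k_3) = 0xC351DB
s_5 = Round(s_4, k_4) = 0x9940DD
s_6 = Round(s_5, k_5) = 0x5797D7
s_7 = Round(s_6, k_6) = 0x341563

0x341563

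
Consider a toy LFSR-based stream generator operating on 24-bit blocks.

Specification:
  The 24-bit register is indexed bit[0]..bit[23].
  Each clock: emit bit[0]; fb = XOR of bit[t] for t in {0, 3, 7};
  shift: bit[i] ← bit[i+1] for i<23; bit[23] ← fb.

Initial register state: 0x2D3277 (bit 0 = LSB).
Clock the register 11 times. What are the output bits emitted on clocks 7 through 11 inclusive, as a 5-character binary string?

reg_0 = 0x2D3277
clock 1: out=1, reg = 0x96993B
clock 2: out=1, reg = 0x4B4C9D
clock 3: out=1, reg = 0xA5A64E
clock 4: out=0, reg = 0xD2D327
clock 5: out=1, reg = 0xE96993
clock 6: out=1, reg = 0x74B4C9
clock 7: out=1, reg = 0xBA5A64
clock 8: out=0, reg = 0x5D2D32
clock 9: out=0, reg = 0x2E9699
clock 10: out=1, reg = 0x974B4C
clock 11: out=0, reg = 0xCBA5A6

10010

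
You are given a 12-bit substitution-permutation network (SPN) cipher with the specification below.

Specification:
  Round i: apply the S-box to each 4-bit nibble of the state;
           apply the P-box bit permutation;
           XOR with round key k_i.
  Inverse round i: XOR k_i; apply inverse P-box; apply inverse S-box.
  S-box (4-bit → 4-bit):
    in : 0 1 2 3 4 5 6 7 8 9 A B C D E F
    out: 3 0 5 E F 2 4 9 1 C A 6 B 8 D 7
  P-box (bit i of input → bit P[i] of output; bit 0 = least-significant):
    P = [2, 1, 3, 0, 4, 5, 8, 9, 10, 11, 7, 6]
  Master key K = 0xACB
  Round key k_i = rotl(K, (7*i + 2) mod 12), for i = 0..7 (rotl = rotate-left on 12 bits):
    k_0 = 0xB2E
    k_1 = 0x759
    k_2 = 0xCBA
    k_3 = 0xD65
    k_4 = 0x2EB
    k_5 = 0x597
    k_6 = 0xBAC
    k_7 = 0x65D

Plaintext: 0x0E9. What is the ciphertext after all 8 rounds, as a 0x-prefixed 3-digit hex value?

0xF19

s_0 = plaintext = 0x0E9
s_1 = Round(s_0, k_0) = 0x437
s_2 = Round(s_1, k_1) = 0x8BC
s_3 = Round(s_2, k_2) = 0x99D
s_4 = Round(s_3, k_3) = 0xEA4
s_5 = Round(s_4, k_4) = 0x404
s_6 = Round(s_5, k_5) = 0x968
s_7 = Round(s_6, k_6) = 0xA68
s_8 = Round(s_7, k_7) = 0xF19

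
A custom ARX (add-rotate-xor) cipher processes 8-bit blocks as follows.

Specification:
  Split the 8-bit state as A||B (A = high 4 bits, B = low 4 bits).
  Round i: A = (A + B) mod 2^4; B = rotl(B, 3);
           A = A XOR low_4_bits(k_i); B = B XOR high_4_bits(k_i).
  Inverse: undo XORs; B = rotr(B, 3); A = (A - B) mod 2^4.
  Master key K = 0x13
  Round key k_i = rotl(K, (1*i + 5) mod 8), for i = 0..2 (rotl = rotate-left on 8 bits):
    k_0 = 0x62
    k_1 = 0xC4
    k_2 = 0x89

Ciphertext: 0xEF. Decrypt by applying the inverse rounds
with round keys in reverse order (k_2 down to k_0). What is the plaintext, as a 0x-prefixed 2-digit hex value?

0x74

s_0 = ciphertext = 0xEF
s_1 = InvRound(s_0, k_2) = 0x9E
s_2 = InvRound(s_1, k_1) = 0x94
s_3 = InvRound(s_2, k_0) = 0x74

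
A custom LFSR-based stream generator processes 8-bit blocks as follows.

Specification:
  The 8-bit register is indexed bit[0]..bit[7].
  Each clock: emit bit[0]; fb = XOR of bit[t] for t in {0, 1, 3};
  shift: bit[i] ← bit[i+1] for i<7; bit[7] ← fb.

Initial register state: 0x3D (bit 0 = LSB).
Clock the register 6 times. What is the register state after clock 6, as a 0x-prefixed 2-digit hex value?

0x90

reg_0 = 0x3D
clock 1: out=1, reg = 0x1E
clock 2: out=0, reg = 0x0F
clock 3: out=1, reg = 0x87
clock 4: out=1, reg = 0x43
clock 5: out=1, reg = 0x21
clock 6: out=1, reg = 0x90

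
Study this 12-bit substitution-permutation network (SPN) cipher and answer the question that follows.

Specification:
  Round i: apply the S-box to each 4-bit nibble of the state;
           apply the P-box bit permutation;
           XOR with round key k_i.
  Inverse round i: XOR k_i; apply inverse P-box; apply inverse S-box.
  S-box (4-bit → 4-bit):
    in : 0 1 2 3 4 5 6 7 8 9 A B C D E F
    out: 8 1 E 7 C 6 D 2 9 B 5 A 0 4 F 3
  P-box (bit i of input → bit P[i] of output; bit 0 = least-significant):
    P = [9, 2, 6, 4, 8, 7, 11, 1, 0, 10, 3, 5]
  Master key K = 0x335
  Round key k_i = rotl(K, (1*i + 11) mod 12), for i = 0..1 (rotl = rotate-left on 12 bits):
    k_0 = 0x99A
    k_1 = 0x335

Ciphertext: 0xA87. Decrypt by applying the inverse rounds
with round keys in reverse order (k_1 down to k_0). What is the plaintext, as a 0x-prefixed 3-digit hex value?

0x464

s_0 = ciphertext = 0xA87
s_1 = InvRound(s_0, k_1) = 0x0E0
s_2 = InvRound(s_1, k_0) = 0x464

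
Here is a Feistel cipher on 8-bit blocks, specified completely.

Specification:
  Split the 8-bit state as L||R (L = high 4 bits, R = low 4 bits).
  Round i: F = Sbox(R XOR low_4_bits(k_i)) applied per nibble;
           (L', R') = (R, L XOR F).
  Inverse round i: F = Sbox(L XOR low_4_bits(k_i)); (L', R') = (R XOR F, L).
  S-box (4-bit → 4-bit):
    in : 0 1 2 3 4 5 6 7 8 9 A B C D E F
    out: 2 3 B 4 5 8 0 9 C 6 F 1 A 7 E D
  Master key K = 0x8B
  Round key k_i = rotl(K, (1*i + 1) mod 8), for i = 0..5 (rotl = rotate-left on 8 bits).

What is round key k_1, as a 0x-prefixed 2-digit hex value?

K = 0x8B
k_0 = rotl(K, (1*0+1) mod 8) = rotl(K, 1) = 0x17
k_1 = rotl(K, (1*1+1) mod 8) = rotl(K, 2) = 0x2E

0x2E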